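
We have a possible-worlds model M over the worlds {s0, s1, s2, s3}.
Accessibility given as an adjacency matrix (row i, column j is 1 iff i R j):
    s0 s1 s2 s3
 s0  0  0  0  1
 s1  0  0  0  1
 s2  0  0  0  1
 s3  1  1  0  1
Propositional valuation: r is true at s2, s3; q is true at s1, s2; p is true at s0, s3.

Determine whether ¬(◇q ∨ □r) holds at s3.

No

At s3: ◇q ∨ □r is true, so ¬(◇q ∨ □r) is false.
  At s3: ◇q is true, □r is false, so ◇q ∨ □r is true.
    At s3: ◇q requires q at some successor in {s0, s1, s3}.
      q holds at s1, so ◇q is true at s3.
    At s3: □r requires r at every successor {s0, s1, s3}.
      r fails at s0, so □r is false at s3.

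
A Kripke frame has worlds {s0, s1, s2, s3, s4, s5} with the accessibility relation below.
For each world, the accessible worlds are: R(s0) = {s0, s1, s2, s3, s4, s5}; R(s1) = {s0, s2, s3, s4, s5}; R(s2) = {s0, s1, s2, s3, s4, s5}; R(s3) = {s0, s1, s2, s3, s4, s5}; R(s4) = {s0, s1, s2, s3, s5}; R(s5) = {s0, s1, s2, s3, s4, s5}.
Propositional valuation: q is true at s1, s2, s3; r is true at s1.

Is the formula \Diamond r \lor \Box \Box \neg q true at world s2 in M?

Yes

At s2: \Diamond r is true, \Box \Box \neg q is false, so \Diamond r \lor \Box \Box \neg q is true.
  At s2: \Diamond r requires r at some successor in {s0, s1, s2, s3, s4, s5}.
    r holds at s1, so \Diamond r is true at s2.
  At s2: \Box \Box \neg q requires \Box \neg q at every successor {s0, s1, s2, s3, s4, s5}.
    \Box \neg q fails at s0, so \Box \Box \neg q is false at s2.
      At s0: \Box \neg q requires \neg q at every successor {s0, s1, s2, s3, s4, s5}.
        \neg q fails at s1, so \Box \neg q is false at s0.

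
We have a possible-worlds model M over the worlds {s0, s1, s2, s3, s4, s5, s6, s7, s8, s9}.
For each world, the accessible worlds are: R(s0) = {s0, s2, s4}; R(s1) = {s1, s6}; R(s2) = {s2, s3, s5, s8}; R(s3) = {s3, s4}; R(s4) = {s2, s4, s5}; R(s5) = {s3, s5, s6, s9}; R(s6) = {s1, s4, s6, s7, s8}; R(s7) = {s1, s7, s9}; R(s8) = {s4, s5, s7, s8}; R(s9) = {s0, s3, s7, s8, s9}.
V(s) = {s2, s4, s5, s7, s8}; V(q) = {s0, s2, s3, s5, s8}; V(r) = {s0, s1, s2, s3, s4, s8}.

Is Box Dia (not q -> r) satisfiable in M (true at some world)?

Recall that Box ψ holds at a world iff ψ holds at every accessible world, and Dia ψ holds iff ψ holds at some accessible world.
Let φ = Box Dia (not q -> r). Evaluate φ at each world:
  s0 (successors {s0, s2, s4}): φ is true.
  s1 (successors {s1, s6}): φ is true.
  s2 (successors {s2, s3, s5, s8}): φ is true.
  s3 (successors {s3, s4}): φ is true.
  s4 (successors {s2, s4, s5}): φ is true.
  s5 (successors {s3, s5, s6, s9}): φ is true.
  s6 (successors {s1, s4, s6, s7, s8}): φ is true.
  s7 (successors {s1, s7, s9}): φ is true.
  s8 (successors {s4, s5, s7, s8}): φ is true.
  s9 (successors {s0, s3, s7, s8, s9}): φ is true.
Detail at s0 (witness):
  At s0: Box Dia (not q -> r) requires Dia (not q -> r) at every successor {s0, s2, s4}.
      At s0: Dia (not q -> r) requires not q -> r at some successor in {s0, s2, s4}.
        not q -> r holds at s0, so Dia (not q -> r) is true at s0.
      At s2: Dia (not q -> r) requires not q -> r at some successor in {s2, s3, s5, s8}.
        not q -> r holds at s2, so Dia (not q -> r) is true at s2.
      At s4: Dia (not q -> r) requires not q -> r at some successor in {s2, s4, s5}.
        not q -> r holds at s2, so Dia (not q -> r) is true at s4.
  So Box Dia (not q -> r) is true at s0.

Yes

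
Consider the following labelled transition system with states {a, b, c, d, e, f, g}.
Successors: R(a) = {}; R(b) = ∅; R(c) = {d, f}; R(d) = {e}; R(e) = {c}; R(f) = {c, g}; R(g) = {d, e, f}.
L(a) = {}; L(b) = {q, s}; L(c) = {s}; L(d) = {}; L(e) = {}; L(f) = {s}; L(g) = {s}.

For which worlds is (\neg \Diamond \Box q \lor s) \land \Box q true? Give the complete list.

Recall that \Box ψ holds at a world iff ψ holds at every accessible world, and \Diamond ψ holds iff ψ holds at some accessible world.
Let φ = (\neg \Diamond \Box q \lor s) \land \Box q. Evaluate φ at each world:
  a (successors ∅): φ is true.
  b (successors ∅): φ is true.
  c (successors {d, f}): φ is false.
  d (successors {e}): φ is false.
  e (successors {c}): φ is false.
  f (successors {c, g}): φ is false.
  g (successors {d, e, f}): φ is false.
For instance, at g:
  At g: \neg \Diamond \Box q \lor s is true, \Box q is false, so (\neg \Diamond \Box q \lor s) \land \Box q is false.
    At g: \neg \Diamond \Box q is true, s is true, so \neg \Diamond \Box q \lor s is true.
      At g: \Diamond \Box q is false, so \neg \Diamond \Box q is true.
    At g: \Box q requires q at every successor {d, e, f}.
      q fails at d, so \Box q is false at g.
Satisfying worlds: {a, b}

a, b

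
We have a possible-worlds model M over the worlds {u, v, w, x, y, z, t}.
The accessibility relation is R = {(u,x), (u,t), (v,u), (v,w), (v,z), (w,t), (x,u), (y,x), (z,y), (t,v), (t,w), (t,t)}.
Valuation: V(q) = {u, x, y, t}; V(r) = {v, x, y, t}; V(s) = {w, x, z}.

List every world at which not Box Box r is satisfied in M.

u, w, y, t

Let φ = not Box Box r. Evaluate φ at each world:
  u (successors {x, t}): φ is true.
  v (successors {u, w, z}): φ is false.
  w (successors {t}): φ is true.
  x (successors {u}): φ is false.
  y (successors {x}): φ is true.
  z (successors {y}): φ is false.
  t (successors {v, w, t}): φ is true.
For instance, at z:
  At z: Box Box r is true, so not Box Box r is false.
    At z: Box Box r requires Box r at every successor {y}.
      At y: Box r is true.
    So Box Box r is true at z.
Satisfying worlds: {u, w, y, t}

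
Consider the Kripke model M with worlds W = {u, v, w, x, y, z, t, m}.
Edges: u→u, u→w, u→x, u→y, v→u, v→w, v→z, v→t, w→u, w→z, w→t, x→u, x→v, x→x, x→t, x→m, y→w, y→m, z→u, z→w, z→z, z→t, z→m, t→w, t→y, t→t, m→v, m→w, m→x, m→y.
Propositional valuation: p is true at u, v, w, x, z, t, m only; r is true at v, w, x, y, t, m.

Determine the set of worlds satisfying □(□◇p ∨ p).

Let φ = □(□◇p ∨ p). Evaluate φ at each world:
  u (successors {u, w, x, y}): φ is true.
  v (successors {u, w, z, t}): φ is true.
  w (successors {u, z, t}): φ is true.
  x (successors {u, v, x, t, m}): φ is true.
  y (successors {w, m}): φ is true.
  z (successors {u, w, z, t, m}): φ is true.
  t (successors {w, y, t}): φ is true.
  m (successors {v, w, x, y}): φ is true.
For instance, at x:
  At x: □(□◇p ∨ p) requires □◇p ∨ p at every successor {u, v, x, t, m}.
    At u: □◇p ∨ p is true.
    At v: □◇p ∨ p is true.
    At x: □◇p ∨ p is true.
    At t: □◇p ∨ p is true.
    At m: □◇p ∨ p is true.
  So □(□◇p ∨ p) is true at x.
Satisfying worlds: {u, v, w, x, y, z, t, m}

u, v, w, x, y, z, t, m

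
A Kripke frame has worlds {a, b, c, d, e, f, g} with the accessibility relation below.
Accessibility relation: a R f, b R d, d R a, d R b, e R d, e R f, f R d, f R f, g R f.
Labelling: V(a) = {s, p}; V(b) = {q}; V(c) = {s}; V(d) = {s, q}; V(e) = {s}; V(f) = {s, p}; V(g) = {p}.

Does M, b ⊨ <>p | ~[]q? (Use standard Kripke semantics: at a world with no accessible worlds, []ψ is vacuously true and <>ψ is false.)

At b: <>p is false, ~[]q is false, so <>p | ~[]q is false.
  At b: <>p requires p at some successor in {d}.
    At d: p is false.
  So <>p is false at b.
  At b: []q is true, so ~[]q is false.
    At b: []q requires q at every successor {d}.
      At d: q is true.
    So []q is true at b.

No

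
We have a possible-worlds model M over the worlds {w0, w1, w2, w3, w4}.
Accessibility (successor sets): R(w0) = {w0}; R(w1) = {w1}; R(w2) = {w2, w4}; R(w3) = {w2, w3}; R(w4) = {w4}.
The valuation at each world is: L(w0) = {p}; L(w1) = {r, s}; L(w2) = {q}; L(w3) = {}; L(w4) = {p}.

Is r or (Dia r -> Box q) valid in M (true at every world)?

Yes

Let φ = r or (Dia r -> Box q). Evaluate φ at each world:
  w0 (successors {w0}): φ is true.
  w1 (successors {w1}): φ is true.
  w2 (successors {w2, w4}): φ is true.
  w3 (successors {w2, w3}): φ is true.
  w4 (successors {w4}): φ is true.
For instance, at w1:
  At w1: r is true, Dia r -> Box q is false, so r or (Dia r -> Box q) is true.
    At w1: Dia r is true, Box q is false, so Dia r -> Box q is false.
      At w1: Dia r requires r at some successor in {w1}.
        r holds at w1, so Dia r is true at w1.
      At w1: Box q requires q at every successor {w1}.
        q fails at w1, so Box q is false at w1.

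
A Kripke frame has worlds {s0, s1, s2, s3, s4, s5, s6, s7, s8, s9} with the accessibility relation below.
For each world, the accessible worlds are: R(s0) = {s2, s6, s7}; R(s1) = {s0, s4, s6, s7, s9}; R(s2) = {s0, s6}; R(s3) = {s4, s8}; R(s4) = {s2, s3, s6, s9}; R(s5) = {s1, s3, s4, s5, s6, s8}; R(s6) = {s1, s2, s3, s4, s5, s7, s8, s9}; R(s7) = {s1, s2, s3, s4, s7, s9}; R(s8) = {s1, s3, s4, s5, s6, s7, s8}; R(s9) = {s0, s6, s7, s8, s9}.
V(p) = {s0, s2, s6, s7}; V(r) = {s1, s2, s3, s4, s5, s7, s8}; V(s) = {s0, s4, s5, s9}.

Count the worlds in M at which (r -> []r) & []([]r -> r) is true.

4

Recall that []ψ holds at a world iff ψ holds at every accessible world, and <>ψ holds iff ψ holds at some accessible world.
Let φ = (r -> []r) & []([]r -> r). Evaluate φ at each world:
  s0 (successors {s2, s6, s7}): φ is true.
  s1 (successors {s0, s4, s6, s7, s9}): φ is false.
  s2 (successors {s0, s6}): φ is false.
  s3 (successors {s4, s8}): φ is true.
  s4 (successors {s2, s3, s6, s9}): φ is false.
  s5 (successors {s1, s3, s4, s5, s6, s8}): φ is false.
  s6 (successors {s1, s2, s3, s4, s5, s7, s8, s9}): φ is true.
  s7 (successors {s1, s2, s3, s4, s7, s9}): φ is false.
  s8 (successors {s1, s3, s4, s5, s6, s7, s8}): φ is false.
  s9 (successors {s0, s6, s7, s8, s9}): φ is true.
For instance, at s5:
  At s5: r -> []r is false, []([]r -> r) is true, so (r -> []r) & []([]r -> r) is false.
    At s5: r is true, []r is false, so r -> []r is false.
      At s5: []r requires r at every successor {s1, s3, s4, s5, s6, s8}.
        r fails at s6, so []r is false at s5.
    At s5: []([]r -> r) requires []r -> r at every successor {s1, s3, s4, s5, s6, s8}.
      At s1: []r -> r is true.
      At s3: []r -> r is true.
      At s4: []r -> r is true.
      At s5: []r -> r is true.
      At s6: []r -> r is true.
      At s8: []r -> r is true.
    So []([]r -> r) is true at s5.
Satisfying worlds: {s0, s3, s6, s9}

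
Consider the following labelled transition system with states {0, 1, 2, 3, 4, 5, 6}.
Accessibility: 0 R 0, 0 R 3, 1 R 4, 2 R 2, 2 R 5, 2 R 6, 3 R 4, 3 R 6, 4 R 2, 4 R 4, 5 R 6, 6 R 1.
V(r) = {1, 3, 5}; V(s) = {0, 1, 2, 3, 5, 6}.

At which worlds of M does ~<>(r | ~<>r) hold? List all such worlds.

Let φ = ~<>(r | ~<>r). Evaluate φ at each world:
  0 (successors {0, 3}): φ is false.
  1 (successors {4}): φ is false.
  2 (successors {2, 5, 6}): φ is false.
  3 (successors {4, 6}): φ is false.
  4 (successors {2, 4}): φ is false.
  5 (successors {6}): φ is true.
  6 (successors {1}): φ is false.
For instance, at 3:
  At 3: <>(r | ~<>r) is true, so ~<>(r | ~<>r) is false.
    At 3: <>(r | ~<>r) requires r | ~<>r at some successor in {4, 6}.
      r | ~<>r holds at 4, so <>(r | ~<>r) is true at 3.
Satisfying worlds: {5}

5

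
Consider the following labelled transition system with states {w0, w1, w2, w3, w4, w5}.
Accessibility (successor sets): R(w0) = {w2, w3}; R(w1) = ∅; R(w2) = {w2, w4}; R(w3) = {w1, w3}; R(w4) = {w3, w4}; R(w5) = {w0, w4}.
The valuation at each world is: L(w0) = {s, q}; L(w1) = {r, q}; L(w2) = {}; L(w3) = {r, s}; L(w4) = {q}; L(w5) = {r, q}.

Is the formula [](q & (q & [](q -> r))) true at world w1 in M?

At w1: no accessible worlds, so [](q & (q & [](q -> r))) holds vacuously.

Yes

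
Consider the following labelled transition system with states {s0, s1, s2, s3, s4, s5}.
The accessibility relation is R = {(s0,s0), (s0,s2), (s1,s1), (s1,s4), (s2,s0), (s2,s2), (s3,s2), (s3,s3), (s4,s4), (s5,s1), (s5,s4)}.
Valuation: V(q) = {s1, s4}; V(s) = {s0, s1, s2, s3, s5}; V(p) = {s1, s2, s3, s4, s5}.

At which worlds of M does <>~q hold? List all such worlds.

s0, s2, s3

Let φ = <>~q. Evaluate φ at each world:
  s0 (successors {s0, s2}): φ is true.
  s1 (successors {s1, s4}): φ is false.
  s2 (successors {s0, s2}): φ is true.
  s3 (successors {s2, s3}): φ is true.
  s4 (successors {s4}): φ is false.
  s5 (successors {s1, s4}): φ is false.
For instance, at s2:
  At s2: <>~q requires ~q at some successor in {s0, s2}.
    ~q holds at s0, so <>~q is true at s2.
Satisfying worlds: {s0, s2, s3}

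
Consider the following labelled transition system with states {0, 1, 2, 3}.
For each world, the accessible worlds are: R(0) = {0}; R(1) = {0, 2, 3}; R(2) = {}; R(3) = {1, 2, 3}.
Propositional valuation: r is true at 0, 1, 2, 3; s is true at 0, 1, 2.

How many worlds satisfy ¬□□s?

2

Let φ = ¬□□s. Evaluate φ at each world:
  0 (successors {0}): φ is false.
  1 (successors {0, 2, 3}): φ is true.
  2 (successors ∅): φ is false.
  3 (successors {1, 2, 3}): φ is true.
For instance, at 0:
  At 0: □□s is true, so ¬□□s is false.
    At 0: □□s requires □s at every successor {0}.
      At 0: □s is true.
    So □□s is true at 0.
Satisfying worlds: {1, 3}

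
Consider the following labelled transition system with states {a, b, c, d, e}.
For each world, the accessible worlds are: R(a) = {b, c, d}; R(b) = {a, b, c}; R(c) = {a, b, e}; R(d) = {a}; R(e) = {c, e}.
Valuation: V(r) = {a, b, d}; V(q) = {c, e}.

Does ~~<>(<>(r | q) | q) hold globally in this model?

Let φ = ~~<>(<>(r | q) | q). Evaluate φ at each world:
  a (successors {b, c, d}): φ is true.
  b (successors {a, b, c}): φ is true.
  c (successors {a, b, e}): φ is true.
  d (successors {a}): φ is true.
  e (successors {c, e}): φ is true.
For instance, at a:
  At a: ~<>(<>(r | q) | q) is false, so ~~<>(<>(r | q) | q) is true.
    At a: <>(<>(r | q) | q) is true, so ~<>(<>(r | q) | q) is false.
      At a: <>(<>(r | q) | q) requires <>(r | q) | q at some successor in {b, c, d}.
        <>(r | q) | q holds at b, so <>(<>(r | q) | q) is true at a.

Yes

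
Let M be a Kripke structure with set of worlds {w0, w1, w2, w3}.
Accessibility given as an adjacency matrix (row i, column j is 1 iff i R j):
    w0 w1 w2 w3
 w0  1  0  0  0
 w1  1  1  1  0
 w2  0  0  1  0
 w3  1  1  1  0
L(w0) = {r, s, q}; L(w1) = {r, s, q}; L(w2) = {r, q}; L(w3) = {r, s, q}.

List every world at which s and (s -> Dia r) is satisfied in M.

Let φ = s and (s -> Dia r). Evaluate φ at each world:
  w0 (successors {w0}): φ is true.
  w1 (successors {w0, w1, w2}): φ is true.
  w2 (successors {w2}): φ is false.
  w3 (successors {w0, w1, w2}): φ is true.
For instance, at w3:
  At w3: s is true, s -> Dia r is true, so s and (s -> Dia r) is true.
    At w3: s is true, Dia r is true, so s -> Dia r is true.
      At w3: Dia r requires r at some successor in {w0, w1, w2}.
        r holds at w0, so Dia r is true at w3.
Satisfying worlds: {w0, w1, w3}

w0, w1, w3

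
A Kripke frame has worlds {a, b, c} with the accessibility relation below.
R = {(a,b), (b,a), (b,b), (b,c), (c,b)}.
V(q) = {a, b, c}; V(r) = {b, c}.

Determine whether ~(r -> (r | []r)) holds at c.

At c: r -> (r | []r) is true, so ~(r -> (r | []r)) is false.
  At c: r is true, r | []r is true, so r -> (r | []r) is true.
    At c: r is true, []r is true, so r | []r is true.
      At c: []r requires r at every successor {b}.
        At b: r is true.
      So []r is true at c.

No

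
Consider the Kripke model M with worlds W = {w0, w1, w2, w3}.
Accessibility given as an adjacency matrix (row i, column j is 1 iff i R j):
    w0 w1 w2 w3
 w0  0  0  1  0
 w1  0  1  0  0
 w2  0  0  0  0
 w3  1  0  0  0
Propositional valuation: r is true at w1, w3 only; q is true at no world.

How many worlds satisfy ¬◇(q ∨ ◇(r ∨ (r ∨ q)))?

3

Recall that ◇ψ holds at a world iff ψ holds at some accessible world.
Let φ = ¬◇(q ∨ ◇(r ∨ (r ∨ q))). Evaluate φ at each world:
  w0 (successors {w2}): φ is true.
  w1 (successors {w1}): φ is false.
  w2 (successors ∅): φ is true.
  w3 (successors {w0}): φ is true.
For instance, at w3:
  At w3: ◇(q ∨ ◇(r ∨ (r ∨ q))) is false, so ¬◇(q ∨ ◇(r ∨ (r ∨ q))) is true.
    At w3: ◇(q ∨ ◇(r ∨ (r ∨ q))) requires q ∨ ◇(r ∨ (r ∨ q)) at some successor in {w0}.
      At w0: q ∨ ◇(r ∨ (r ∨ q)) is false.
    So ◇(q ∨ ◇(r ∨ (r ∨ q))) is false at w3.
Satisfying worlds: {w0, w2, w3}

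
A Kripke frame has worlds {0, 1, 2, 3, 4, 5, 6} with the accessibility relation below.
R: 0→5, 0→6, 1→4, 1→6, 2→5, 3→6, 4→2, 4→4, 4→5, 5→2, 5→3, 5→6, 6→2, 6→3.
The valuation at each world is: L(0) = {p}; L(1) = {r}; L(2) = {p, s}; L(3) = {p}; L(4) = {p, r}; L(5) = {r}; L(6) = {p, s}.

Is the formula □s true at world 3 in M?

Yes

At 3: □s requires s at every successor {6}.
  At 6: s is true.
So □s is true at 3.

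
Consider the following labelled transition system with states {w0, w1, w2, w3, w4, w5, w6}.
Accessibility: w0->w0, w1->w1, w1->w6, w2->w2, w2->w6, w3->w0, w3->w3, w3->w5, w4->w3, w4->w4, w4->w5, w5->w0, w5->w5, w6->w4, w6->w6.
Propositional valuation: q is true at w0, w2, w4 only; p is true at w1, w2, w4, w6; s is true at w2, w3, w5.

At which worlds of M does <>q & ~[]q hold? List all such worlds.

Let φ = <>q & ~[]q. Evaluate φ at each world:
  w0 (successors {w0}): φ is false.
  w1 (successors {w1, w6}): φ is false.
  w2 (successors {w2, w6}): φ is true.
  w3 (successors {w0, w3, w5}): φ is true.
  w4 (successors {w3, w4, w5}): φ is true.
  w5 (successors {w0, w5}): φ is true.
  w6 (successors {w4, w6}): φ is true.
For instance, at w3:
  At w3: <>q is true, ~[]q is true, so <>q & ~[]q is true.
    At w3: <>q requires q at some successor in {w0, w3, w5}.
      q holds at w0, so <>q is true at w3.
    At w3: []q is false, so ~[]q is true.
      At w3: []q requires q at every successor {w0, w3, w5}.
        q fails at w3, so []q is false at w3.
Satisfying worlds: {w2, w3, w4, w5, w6}

w2, w3, w4, w5, w6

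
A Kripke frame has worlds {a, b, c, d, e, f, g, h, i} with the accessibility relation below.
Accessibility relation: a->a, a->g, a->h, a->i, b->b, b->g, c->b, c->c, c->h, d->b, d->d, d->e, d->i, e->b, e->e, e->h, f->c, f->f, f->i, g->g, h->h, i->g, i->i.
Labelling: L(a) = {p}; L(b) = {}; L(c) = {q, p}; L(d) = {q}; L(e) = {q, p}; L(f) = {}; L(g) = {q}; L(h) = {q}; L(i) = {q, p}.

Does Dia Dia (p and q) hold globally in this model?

No

Let φ = Dia Dia (p and q). Evaluate φ at each world:
  a (successors {a, g, h, i}): φ is true.
  b (successors {b, g}): φ is false.
  c (successors {b, c, h}): φ is true.
  d (successors {b, d, e, i}): φ is true.
  e (successors {b, e, h}): φ is true.
  f (successors {c, f, i}): φ is true.
  g (successors {g}): φ is false.
  h (successors {h}): φ is false.
  i (successors {g, i}): φ is true.
Detail at b (counterexample):
  At b: Dia Dia (p and q) requires Dia (p and q) at some successor in {b, g}.
    At b: Dia (p and q) is false.
    At g: Dia (p and q) is false.
  So Dia Dia (p and q) is false at b.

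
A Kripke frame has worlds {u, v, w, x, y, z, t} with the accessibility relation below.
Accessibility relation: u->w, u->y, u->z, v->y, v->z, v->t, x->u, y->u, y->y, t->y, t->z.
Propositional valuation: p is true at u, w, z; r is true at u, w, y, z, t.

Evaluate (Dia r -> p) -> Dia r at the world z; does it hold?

Recall that Dia ψ holds at a world iff ψ holds at some accessible world.
At z: Dia r -> p is true, Dia r is false, so (Dia r -> p) -> Dia r is false.
  At z: Dia r is false, p is true, so Dia r -> p is true.
    At z: no accessible worlds, so Dia r is false.
  At z: no accessible worlds, so Dia r is false.

No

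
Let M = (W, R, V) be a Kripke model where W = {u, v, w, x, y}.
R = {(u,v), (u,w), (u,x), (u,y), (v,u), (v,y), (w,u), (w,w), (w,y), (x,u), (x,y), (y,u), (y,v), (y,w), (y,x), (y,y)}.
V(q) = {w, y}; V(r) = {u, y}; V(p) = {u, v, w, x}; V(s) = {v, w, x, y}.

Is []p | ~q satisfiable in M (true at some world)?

Let φ = []p | ~q. Evaluate φ at each world:
  u (successors {v, w, x, y}): φ is true.
  v (successors {u, y}): φ is true.
  w (successors {u, w, y}): φ is false.
  x (successors {u, y}): φ is true.
  y (successors {u, v, w, x, y}): φ is false.
Detail at u (witness):
  At u: []p is false, ~q is true, so []p | ~q is true.
    At u: []p requires p at every successor {v, w, x, y}.
      p fails at y, so []p is false at u.

Yes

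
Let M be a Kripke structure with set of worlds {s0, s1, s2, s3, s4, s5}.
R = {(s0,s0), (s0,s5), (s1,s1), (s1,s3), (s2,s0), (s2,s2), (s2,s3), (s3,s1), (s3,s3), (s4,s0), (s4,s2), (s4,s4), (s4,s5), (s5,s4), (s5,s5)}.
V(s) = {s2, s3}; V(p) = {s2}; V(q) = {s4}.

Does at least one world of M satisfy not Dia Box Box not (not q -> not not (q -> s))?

Recall that Box ψ holds at a world iff ψ holds at every accessible world, and Dia ψ holds iff ψ holds at some accessible world.
Let φ = not Dia Box Box not (not q -> not not (q -> s)). Evaluate φ at each world:
  s0 (successors {s0, s5}): φ is true.
  s1 (successors {s1, s3}): φ is true.
  s2 (successors {s0, s2, s3}): φ is true.
  s3 (successors {s1, s3}): φ is true.
  s4 (successors {s0, s2, s4, s5}): φ is true.
  s5 (successors {s4, s5}): φ is true.
Detail at s0 (witness):
  At s0: Dia Box Box not (not q -> not not (q -> s)) is false, so not Dia Box Box not (not q -> not not (q -> s)) is true.
    At s0: Dia Box Box not (not q -> not not (q -> s)) requires Box Box not (not q -> not not (q -> s)) at some successor in {s0, s5}.
      At s0: Box Box not (not q -> not not (q -> s)) is false.
      At s5: Box Box not (not q -> not not (q -> s)) is false.
    So Dia Box Box not (not q -> not not (q -> s)) is false at s0.

Yes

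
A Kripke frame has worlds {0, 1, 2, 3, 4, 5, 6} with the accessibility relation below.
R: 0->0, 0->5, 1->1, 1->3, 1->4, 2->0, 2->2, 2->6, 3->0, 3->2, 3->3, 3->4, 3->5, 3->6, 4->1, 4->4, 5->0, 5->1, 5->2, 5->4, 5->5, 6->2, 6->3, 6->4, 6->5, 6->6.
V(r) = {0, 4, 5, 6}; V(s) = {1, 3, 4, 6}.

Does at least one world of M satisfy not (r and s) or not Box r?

Let φ = not (r and s) or not Box r. Evaluate φ at each world:
  0 (successors {0, 5}): φ is true.
  1 (successors {1, 3, 4}): φ is true.
  2 (successors {0, 2, 6}): φ is true.
  3 (successors {0, 2, 3, 4, 5, 6}): φ is true.
  4 (successors {1, 4}): φ is true.
  5 (successors {0, 1, 2, 4, 5}): φ is true.
  6 (successors {2, 3, 4, 5, 6}): φ is true.
Detail at 0 (witness):
  At 0: not (r and s) is true, not Box r is false, so not (r and s) or not Box r is true.
    At 0: Box r is true, so not Box r is false.
      At 0: Box r requires r at every successor {0, 5}.
        At 0: r is true.
        At 5: r is true.
      So Box r is true at 0.

Yes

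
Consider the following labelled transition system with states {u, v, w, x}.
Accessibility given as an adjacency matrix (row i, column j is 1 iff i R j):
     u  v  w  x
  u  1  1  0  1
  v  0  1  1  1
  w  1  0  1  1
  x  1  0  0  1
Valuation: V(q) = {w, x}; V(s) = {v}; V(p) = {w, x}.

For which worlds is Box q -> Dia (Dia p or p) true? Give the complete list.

u, v, w, x

Let φ = Box q -> Dia (Dia p or p). Evaluate φ at each world:
  u (successors {u, v, x}): φ is true.
  v (successors {v, w, x}): φ is true.
  w (successors {u, w, x}): φ is true.
  x (successors {u, x}): φ is true.
For instance, at u:
  At u: Box q is false, Dia (Dia p or p) is true, so Box q -> Dia (Dia p or p) is true.
    At u: Box q requires q at every successor {u, v, x}.
      q fails at u, so Box q is false at u.
    At u: Dia (Dia p or p) requires Dia p or p at some successor in {u, v, x}.
      Dia p or p holds at u, so Dia (Dia p or p) is true at u.
Satisfying worlds: {u, v, w, x}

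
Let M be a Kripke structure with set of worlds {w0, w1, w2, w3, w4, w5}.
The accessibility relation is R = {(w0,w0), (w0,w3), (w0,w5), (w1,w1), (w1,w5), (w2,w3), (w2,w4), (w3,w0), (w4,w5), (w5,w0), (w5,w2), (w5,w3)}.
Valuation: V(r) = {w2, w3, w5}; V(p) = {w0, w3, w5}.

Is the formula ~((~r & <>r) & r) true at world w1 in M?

At w1: (~r & <>r) & r is false, so ~((~r & <>r) & r) is true.
  At w1: ~r & <>r is true, r is false, so (~r & <>r) & r is false.
    At w1: ~r is true, <>r is true, so ~r & <>r is true.
      At w1: <>r requires r at some successor in {w1, w5}.
        r holds at w5, so <>r is true at w1.

Yes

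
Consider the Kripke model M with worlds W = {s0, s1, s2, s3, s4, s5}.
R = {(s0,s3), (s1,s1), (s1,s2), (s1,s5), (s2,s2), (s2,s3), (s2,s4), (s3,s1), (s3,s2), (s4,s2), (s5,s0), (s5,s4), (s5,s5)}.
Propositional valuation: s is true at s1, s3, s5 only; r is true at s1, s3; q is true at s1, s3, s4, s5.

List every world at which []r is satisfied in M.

s0

Let φ = []r. Evaluate φ at each world:
  s0 (successors {s3}): φ is true.
  s1 (successors {s1, s2, s5}): φ is false.
  s2 (successors {s2, s3, s4}): φ is false.
  s3 (successors {s1, s2}): φ is false.
  s4 (successors {s2}): φ is false.
  s5 (successors {s0, s4, s5}): φ is false.
For instance, at s3:
  At s3: []r requires r at every successor {s1, s2}.
    r fails at s2, so []r is false at s3.
Satisfying worlds: {s0}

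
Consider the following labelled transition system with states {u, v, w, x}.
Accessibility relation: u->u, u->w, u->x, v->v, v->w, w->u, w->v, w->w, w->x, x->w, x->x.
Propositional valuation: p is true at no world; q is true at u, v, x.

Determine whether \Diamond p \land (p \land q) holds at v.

At v: \Diamond p is false, p \land q is false, so \Diamond p \land (p \land q) is false.
  At v: \Diamond p requires p at some successor in {v, w}.
    At v: p is false.
    At w: p is false.
  So \Diamond p is false at v.

No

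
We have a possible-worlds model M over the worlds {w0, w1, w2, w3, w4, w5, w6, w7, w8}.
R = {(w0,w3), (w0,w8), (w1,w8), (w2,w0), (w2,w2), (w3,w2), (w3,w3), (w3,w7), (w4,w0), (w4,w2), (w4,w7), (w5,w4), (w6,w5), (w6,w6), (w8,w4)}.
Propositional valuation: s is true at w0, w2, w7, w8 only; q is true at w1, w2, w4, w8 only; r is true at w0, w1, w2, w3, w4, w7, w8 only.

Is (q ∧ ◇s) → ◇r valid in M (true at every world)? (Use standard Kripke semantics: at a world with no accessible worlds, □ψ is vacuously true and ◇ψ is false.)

Yes

Recall that ◇ψ holds at a world iff ψ holds at some accessible world.
Let φ = (q ∧ ◇s) → ◇r. Evaluate φ at each world:
  w0 (successors {w3, w8}): φ is true.
  w1 (successors {w8}): φ is true.
  w2 (successors {w0, w2}): φ is true.
  w3 (successors {w2, w3, w7}): φ is true.
  w4 (successors {w0, w2, w7}): φ is true.
  w5 (successors {w4}): φ is true.
  w6 (successors {w5, w6}): φ is true.
  w7 (successors ∅): φ is true.
  w8 (successors {w4}): φ is true.
For instance, at w2:
  At w2: q ∧ ◇s is true, ◇r is true, so (q ∧ ◇s) → ◇r is true.
    At w2: q is true, ◇s is true, so q ∧ ◇s is true.
      At w2: ◇s requires s at some successor in {w0, w2}.
        s holds at w0, so ◇s is true at w2.
    At w2: ◇r requires r at some successor in {w0, w2}.
      r holds at w0, so ◇r is true at w2.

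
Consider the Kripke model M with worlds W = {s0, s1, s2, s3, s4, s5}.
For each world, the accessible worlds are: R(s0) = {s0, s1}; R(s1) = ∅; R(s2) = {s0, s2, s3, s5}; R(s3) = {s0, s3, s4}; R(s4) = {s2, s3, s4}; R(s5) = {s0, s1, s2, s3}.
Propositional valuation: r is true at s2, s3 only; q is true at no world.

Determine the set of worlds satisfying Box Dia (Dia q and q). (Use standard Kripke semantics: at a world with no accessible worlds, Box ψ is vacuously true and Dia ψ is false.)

Let φ = Box Dia (Dia q and q). Evaluate φ at each world:
  s0 (successors {s0, s1}): φ is false.
  s1 (successors ∅): φ is true.
  s2 (successors {s0, s2, s3, s5}): φ is false.
  s3 (successors {s0, s3, s4}): φ is false.
  s4 (successors {s2, s3, s4}): φ is false.
  s5 (successors {s0, s1, s2, s3}): φ is false.
For instance, at s5:
  At s5: Box Dia (Dia q and q) requires Dia (Dia q and q) at every successor {s0, s1, s2, s3}.
    Dia (Dia q and q) fails at s0, so Box Dia (Dia q and q) is false at s5.
      At s0: Dia (Dia q and q) requires Dia q and q at some successor in {s0, s1}.
        At s0: Dia q and q is false.
        At s1: Dia q and q is false.
      So Dia (Dia q and q) is false at s0.
Satisfying worlds: {s1}

s1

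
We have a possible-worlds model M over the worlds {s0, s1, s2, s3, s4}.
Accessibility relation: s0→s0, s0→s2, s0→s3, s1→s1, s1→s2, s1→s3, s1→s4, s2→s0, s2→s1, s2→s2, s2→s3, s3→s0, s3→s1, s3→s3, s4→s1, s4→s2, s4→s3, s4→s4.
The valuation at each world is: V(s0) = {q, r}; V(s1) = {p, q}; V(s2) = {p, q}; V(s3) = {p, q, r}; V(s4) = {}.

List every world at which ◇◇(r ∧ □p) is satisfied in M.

none

Recall that □ψ holds at a world iff ψ holds at every accessible world, and ◇ψ holds iff ψ holds at some accessible world.
Let φ = ◇◇(r ∧ □p). Evaluate φ at each world:
  s0 (successors {s0, s2, s3}): φ is false.
  s1 (successors {s1, s2, s3, s4}): φ is false.
  s2 (successors {s0, s1, s2, s3}): φ is false.
  s3 (successors {s0, s1, s3}): φ is false.
  s4 (successors {s1, s2, s3, s4}): φ is false.
For instance, at s2:
  At s2: ◇◇(r ∧ □p) requires ◇(r ∧ □p) at some successor in {s0, s1, s2, s3}.
    At s0: ◇(r ∧ □p) is false.
    At s1: ◇(r ∧ □p) is false.
    At s2: ◇(r ∧ □p) is false.
    At s3: ◇(r ∧ □p) is false.
  So ◇◇(r ∧ □p) is false at s2.
Satisfying worlds: none.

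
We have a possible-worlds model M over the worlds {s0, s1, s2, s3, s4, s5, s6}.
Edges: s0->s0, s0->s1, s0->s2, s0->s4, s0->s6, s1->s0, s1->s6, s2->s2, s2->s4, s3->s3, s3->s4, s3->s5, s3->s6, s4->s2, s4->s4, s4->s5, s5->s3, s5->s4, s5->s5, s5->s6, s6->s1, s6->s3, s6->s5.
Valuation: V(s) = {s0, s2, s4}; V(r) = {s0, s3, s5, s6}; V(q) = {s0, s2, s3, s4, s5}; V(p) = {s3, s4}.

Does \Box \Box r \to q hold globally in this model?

Recall that \Box ψ holds at a world iff ψ holds at every accessible world, and \Diamond ψ holds iff ψ holds at some accessible world.
Let φ = \Box \Box r \to q. Evaluate φ at each world:
  s0 (successors {s0, s1, s2, s4, s6}): φ is true.
  s1 (successors {s0, s6}): φ is true.
  s2 (successors {s2, s4}): φ is true.
  s3 (successors {s3, s4, s5, s6}): φ is true.
  s4 (successors {s2, s4, s5}): φ is true.
  s5 (successors {s3, s4, s5, s6}): φ is true.
  s6 (successors {s1, s3, s5}): φ is true.
For instance, at s2:
  At s2: \Box \Box r is false, q is true, so \Box \Box r \to q is true.
    At s2: \Box \Box r requires \Box r at every successor {s2, s4}.
      \Box r fails at s2, so \Box \Box r is false at s2.

Yes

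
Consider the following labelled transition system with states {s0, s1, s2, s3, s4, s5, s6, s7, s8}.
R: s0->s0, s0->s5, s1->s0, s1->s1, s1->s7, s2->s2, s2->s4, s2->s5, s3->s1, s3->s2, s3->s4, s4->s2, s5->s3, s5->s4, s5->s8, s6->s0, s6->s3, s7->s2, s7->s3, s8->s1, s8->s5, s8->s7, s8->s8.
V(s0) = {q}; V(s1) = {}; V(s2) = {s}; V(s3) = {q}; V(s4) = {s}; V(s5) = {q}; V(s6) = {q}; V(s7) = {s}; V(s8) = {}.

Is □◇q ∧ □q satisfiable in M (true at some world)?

Let φ = □◇q ∧ □q. Evaluate φ at each world:
  s0 (successors {s0, s5}): φ is true.
  s1 (successors {s0, s1, s7}): φ is false.
  s2 (successors {s2, s4, s5}): φ is false.
  s3 (successors {s1, s2, s4}): φ is false.
  s4 (successors {s2}): φ is false.
  s5 (successors {s3, s4, s8}): φ is false.
  s6 (successors {s0, s3}): φ is false.
  s7 (successors {s2, s3}): φ is false.
  s8 (successors {s1, s5, s7, s8}): φ is false.
Detail at s0 (witness):
  At s0: □◇q is true, □q is true, so □◇q ∧ □q is true.
    At s0: □◇q requires ◇q at every successor {s0, s5}.
      At s0: ◇q is true.
      At s5: ◇q is true.
    So □◇q is true at s0.
    At s0: □q requires q at every successor {s0, s5}.
      At s0: q is true.
      At s5: q is true.
    So □q is true at s0.

Yes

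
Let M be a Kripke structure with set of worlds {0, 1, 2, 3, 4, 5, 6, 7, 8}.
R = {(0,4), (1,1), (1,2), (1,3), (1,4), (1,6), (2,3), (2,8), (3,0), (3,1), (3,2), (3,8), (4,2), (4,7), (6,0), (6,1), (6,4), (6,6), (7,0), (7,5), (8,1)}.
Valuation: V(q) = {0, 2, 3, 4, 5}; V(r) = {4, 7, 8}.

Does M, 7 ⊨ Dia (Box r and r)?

Recall that Box ψ holds at a world iff ψ holds at every accessible world, and Dia ψ holds iff ψ holds at some accessible world.
At 7: Dia (Box r and r) requires Box r and r at some successor in {0, 5}.
  At 0: Box r and r is false.
  At 5: Box r and r is false.
So Dia (Box r and r) is false at 7.

No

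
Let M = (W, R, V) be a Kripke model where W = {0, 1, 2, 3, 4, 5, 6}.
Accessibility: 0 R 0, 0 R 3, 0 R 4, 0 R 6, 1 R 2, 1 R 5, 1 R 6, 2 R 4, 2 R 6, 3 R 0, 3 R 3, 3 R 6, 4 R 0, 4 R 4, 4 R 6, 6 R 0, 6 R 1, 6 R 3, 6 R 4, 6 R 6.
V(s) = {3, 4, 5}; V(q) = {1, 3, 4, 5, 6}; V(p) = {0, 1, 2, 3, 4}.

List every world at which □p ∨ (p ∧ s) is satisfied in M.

Let φ = □p ∨ (p ∧ s). Evaluate φ at each world:
  0 (successors {0, 3, 4, 6}): φ is false.
  1 (successors {2, 5, 6}): φ is false.
  2 (successors {4, 6}): φ is false.
  3 (successors {0, 3, 6}): φ is true.
  4 (successors {0, 4, 6}): φ is true.
  5 (successors ∅): φ is true.
  6 (successors {0, 1, 3, 4, 6}): φ is false.
For instance, at 4:
  At 4: □p is false, p ∧ s is true, so □p ∨ (p ∧ s) is true.
    At 4: □p requires p at every successor {0, 4, 6}.
      p fails at 6, so □p is false at 4.
Satisfying worlds: {3, 4, 5}

3, 4, 5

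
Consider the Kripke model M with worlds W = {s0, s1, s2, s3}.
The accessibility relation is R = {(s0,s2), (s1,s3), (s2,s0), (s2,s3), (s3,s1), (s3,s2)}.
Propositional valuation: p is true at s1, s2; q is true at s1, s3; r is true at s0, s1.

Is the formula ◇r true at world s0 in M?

At s0: ◇r requires r at some successor in {s2}.
  At s2: r is false.
So ◇r is false at s0.

No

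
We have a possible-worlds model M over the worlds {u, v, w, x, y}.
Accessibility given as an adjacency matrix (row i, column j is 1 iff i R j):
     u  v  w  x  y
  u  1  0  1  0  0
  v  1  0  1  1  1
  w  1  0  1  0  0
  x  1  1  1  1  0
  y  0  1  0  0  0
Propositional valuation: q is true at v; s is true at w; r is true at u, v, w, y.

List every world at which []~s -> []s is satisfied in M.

u, v, w, x

Let φ = []~s -> []s. Evaluate φ at each world:
  u (successors {u, w}): φ is true.
  v (successors {u, w, x, y}): φ is true.
  w (successors {u, w}): φ is true.
  x (successors {u, v, w, x}): φ is true.
  y (successors {v}): φ is false.
For instance, at x:
  At x: []~s is false, []s is false, so []~s -> []s is true.
    At x: []~s requires ~s at every successor {u, v, w, x}.
      ~s fails at w, so []~s is false at x.
    At x: []s requires s at every successor {u, v, w, x}.
      s fails at u, so []s is false at x.
Satisfying worlds: {u, v, w, x}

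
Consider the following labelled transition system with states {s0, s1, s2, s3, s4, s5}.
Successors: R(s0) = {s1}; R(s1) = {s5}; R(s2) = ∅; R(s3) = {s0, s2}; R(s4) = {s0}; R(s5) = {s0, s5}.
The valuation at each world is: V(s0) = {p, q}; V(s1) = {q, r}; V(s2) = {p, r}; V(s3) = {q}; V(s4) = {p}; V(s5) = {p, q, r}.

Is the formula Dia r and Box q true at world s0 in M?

At s0: Dia r is true, Box q is true, so Dia r and Box q is true.
  At s0: Dia r requires r at some successor in {s1}.
    r holds at s1, so Dia r is true at s0.
  At s0: Box q requires q at every successor {s1}.
    At s1: q is true.
  So Box q is true at s0.

Yes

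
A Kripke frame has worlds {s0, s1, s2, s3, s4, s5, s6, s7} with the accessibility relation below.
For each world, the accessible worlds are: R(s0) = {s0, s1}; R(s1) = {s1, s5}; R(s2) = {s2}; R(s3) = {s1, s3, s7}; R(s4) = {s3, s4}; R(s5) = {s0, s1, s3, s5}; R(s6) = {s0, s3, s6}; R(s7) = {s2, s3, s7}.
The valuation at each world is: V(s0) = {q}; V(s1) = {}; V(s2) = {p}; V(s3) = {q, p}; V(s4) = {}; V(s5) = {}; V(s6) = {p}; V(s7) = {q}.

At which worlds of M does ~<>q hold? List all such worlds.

Let φ = ~<>q. Evaluate φ at each world:
  s0 (successors {s0, s1}): φ is false.
  s1 (successors {s1, s5}): φ is true.
  s2 (successors {s2}): φ is true.
  s3 (successors {s1, s3, s7}): φ is false.
  s4 (successors {s3, s4}): φ is false.
  s5 (successors {s0, s1, s3, s5}): φ is false.
  s6 (successors {s0, s3, s6}): φ is false.
  s7 (successors {s2, s3, s7}): φ is false.
For instance, at s2:
  At s2: <>q is false, so ~<>q is true.
    At s2: <>q requires q at some successor in {s2}.
      At s2: q is false.
    So <>q is false at s2.
Satisfying worlds: {s1, s2}

s1, s2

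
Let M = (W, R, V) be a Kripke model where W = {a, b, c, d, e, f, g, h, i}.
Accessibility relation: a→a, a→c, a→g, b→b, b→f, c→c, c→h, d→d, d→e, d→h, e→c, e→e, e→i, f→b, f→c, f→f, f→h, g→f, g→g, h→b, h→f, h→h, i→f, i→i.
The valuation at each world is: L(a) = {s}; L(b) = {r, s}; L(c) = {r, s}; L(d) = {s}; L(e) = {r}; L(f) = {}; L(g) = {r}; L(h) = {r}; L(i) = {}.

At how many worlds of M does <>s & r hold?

Let φ = <>s & r. Evaluate φ at each world:
  a (successors {a, c, g}): φ is false.
  b (successors {b, f}): φ is true.
  c (successors {c, h}): φ is true.
  d (successors {d, e, h}): φ is false.
  e (successors {c, e, i}): φ is true.
  f (successors {b, c, f, h}): φ is false.
  g (successors {f, g}): φ is false.
  h (successors {b, f, h}): φ is true.
  i (successors {f, i}): φ is false.
For instance, at i:
  At i: <>s is false, r is false, so <>s & r is false.
    At i: <>s requires s at some successor in {f, i}.
      At f: s is false.
      At i: s is false.
    So <>s is false at i.
Satisfying worlds: {b, c, e, h}

4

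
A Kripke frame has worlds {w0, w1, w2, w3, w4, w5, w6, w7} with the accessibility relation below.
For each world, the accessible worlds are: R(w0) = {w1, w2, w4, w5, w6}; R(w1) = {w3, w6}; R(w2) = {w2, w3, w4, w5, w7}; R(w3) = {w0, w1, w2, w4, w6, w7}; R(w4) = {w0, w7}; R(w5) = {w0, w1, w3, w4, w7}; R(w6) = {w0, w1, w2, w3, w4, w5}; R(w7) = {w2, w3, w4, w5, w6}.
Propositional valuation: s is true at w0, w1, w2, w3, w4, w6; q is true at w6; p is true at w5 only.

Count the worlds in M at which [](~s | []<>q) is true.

0

Recall that []ψ holds at a world iff ψ holds at every accessible world, and <>ψ holds iff ψ holds at some accessible world.
Let φ = [](~s | []<>q). Evaluate φ at each world:
  w0 (successors {w1, w2, w4, w5, w6}): φ is false.
  w1 (successors {w3, w6}): φ is false.
  w2 (successors {w2, w3, w4, w5, w7}): φ is false.
  w3 (successors {w0, w1, w2, w4, w6, w7}): φ is false.
  w4 (successors {w0, w7}): φ is false.
  w5 (successors {w0, w1, w3, w4, w7}): φ is false.
  w6 (successors {w0, w1, w2, w3, w4, w5}): φ is false.
  w7 (successors {w2, w3, w4, w5, w6}): φ is false.
For instance, at w6:
  At w6: [](~s | []<>q) requires ~s | []<>q at every successor {w0, w1, w2, w3, w4, w5}.
    ~s | []<>q fails at w0, so [](~s | []<>q) is false at w6.
      At w0: ~s is false, []<>q is false, so ~s | []<>q is false.
Satisfying worlds: none.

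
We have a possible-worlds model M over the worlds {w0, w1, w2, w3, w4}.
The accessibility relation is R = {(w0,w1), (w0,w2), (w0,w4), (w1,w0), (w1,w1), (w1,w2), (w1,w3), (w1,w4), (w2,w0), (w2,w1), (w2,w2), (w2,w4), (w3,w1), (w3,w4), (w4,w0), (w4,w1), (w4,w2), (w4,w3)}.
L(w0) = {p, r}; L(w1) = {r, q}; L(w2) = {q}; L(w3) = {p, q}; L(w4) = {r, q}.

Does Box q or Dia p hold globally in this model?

Yes

Let φ = Box q or Dia p. Evaluate φ at each world:
  w0 (successors {w1, w2, w4}): φ is true.
  w1 (successors {w0, w1, w2, w3, w4}): φ is true.
  w2 (successors {w0, w1, w2, w4}): φ is true.
  w3 (successors {w1, w4}): φ is true.
  w4 (successors {w0, w1, w2, w3}): φ is true.
For instance, at w2:
  At w2: Box q is false, Dia p is true, so Box q or Dia p is true.
    At w2: Box q requires q at every successor {w0, w1, w2, w4}.
      q fails at w0, so Box q is false at w2.
    At w2: Dia p requires p at some successor in {w0, w1, w2, w4}.
      p holds at w0, so Dia p is true at w2.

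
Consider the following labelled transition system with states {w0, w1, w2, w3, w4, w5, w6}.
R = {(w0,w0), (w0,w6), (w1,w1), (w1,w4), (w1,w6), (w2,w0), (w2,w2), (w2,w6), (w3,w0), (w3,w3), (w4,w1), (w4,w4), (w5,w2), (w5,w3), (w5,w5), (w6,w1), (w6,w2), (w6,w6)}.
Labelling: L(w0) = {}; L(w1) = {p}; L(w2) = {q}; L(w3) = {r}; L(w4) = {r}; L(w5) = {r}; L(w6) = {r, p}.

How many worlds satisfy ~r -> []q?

4

Let φ = ~r -> []q. Evaluate φ at each world:
  w0 (successors {w0, w6}): φ is false.
  w1 (successors {w1, w4, w6}): φ is false.
  w2 (successors {w0, w2, w6}): φ is false.
  w3 (successors {w0, w3}): φ is true.
  w4 (successors {w1, w4}): φ is true.
  w5 (successors {w2, w3, w5}): φ is true.
  w6 (successors {w1, w2, w6}): φ is true.
For instance, at w5:
  At w5: ~r is false, []q is false, so ~r -> []q is true.
    At w5: []q requires q at every successor {w2, w3, w5}.
      q fails at w3, so []q is false at w5.
Satisfying worlds: {w3, w4, w5, w6}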